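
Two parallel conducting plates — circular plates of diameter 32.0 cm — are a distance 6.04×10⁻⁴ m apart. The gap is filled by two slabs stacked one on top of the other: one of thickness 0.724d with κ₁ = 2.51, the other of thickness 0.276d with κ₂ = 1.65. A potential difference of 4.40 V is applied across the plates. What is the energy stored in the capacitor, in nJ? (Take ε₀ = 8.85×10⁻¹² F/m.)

U ≈ 25.0 nJ

A = π(32.0/2 cm)² = 8.04×10⁻² m².
Stacked slabs ⇒ two capacitors in series, each with the full plate area.
C₁ = κ₁ε₀A/d₁ = 2.51 × 8.85×10⁻¹² × 8.04×10⁻² / 4.37×10⁻⁴ = 4.09×10⁻⁹ F.
C₂ = κ₂ε₀A/d₂ = 1.65 × 8.85×10⁻¹² × 8.04×10⁻² / 1.67×10⁻⁴ = 7.04×10⁻⁹ F.
C = (1/C₁ + 1/C₂)⁻¹ = 2.59×10⁻⁹ F.
U = ½CV² = ½ × 2.59×10⁻⁹ × (4.40)² = 2.50×10⁻⁸ J.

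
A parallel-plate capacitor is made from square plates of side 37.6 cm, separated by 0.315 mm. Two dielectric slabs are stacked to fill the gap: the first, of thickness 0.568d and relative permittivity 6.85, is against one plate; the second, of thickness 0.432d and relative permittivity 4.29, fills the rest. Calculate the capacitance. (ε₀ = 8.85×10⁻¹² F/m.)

A = (37.6 cm)² = 0.141 m².
Stacked slabs ⇒ two capacitors in series, each with the full plate area.
C₁ = κ₁ε₀A/d₁ = 6.85 × 8.85×10⁻¹² × 0.141 / 1.79×10⁻⁴ = 4.79×10⁻⁸ F.
C₂ = κ₂ε₀A/d₂ = 4.29 × 8.85×10⁻¹² × 0.141 / 1.36×10⁻⁴ = 3.94×10⁻⁸ F.
C = (1/C₁ + 1/C₂)⁻¹ = 2.16×10⁻⁸ F.

C ≈ 21.6 nF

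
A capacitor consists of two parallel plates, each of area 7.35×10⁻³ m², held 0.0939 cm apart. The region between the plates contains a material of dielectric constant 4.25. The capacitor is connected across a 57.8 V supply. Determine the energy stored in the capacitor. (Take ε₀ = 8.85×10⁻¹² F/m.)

C = κε₀A/d = 4.25 × 8.85×10⁻¹² × 7.35×10⁻³ / 9.39×10⁻⁴ = 2.94×10⁻¹⁰ F.
U = ½CV² = ½ × 2.94×10⁻¹⁰ × (57.8)² = 4.92×10⁻⁷ J.

492 nJ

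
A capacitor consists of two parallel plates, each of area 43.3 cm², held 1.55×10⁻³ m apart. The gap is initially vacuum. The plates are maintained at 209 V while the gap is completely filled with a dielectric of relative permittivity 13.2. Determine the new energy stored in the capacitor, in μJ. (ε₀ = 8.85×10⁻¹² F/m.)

A = 43.3 cm² = 4.33×10⁻³ m².
Initially C₁ = ε₀A/d = 8.85×10⁻¹² × 4.33×10⁻³ / 1.55×10⁻³ = 2.47×10⁻¹¹ F.
U₁ = 5.40×10⁻⁷ J.
Battery connected ⇒ V is held fixed. C₂ = 13.2 C₁ and U = ½CV², so U₂/U₁ = C₂/C₁ = 13.2.
U₂ = 13.2 × 5.40×10⁻⁷ = 7.13×10⁻⁶ J.

U ≈ 7.13 μJ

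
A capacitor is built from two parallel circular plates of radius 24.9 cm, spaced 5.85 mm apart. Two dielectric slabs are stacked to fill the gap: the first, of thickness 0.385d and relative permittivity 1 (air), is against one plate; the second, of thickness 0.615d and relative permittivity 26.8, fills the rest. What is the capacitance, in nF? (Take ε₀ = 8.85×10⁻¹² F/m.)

A = π(24.9 cm)² = 0.195 m².
Stacked slabs ⇒ two capacitors in series, each with the full plate area.
C₁ = κ₁ε₀A/d₁ = 1.00 × 8.85×10⁻¹² × 0.195 / 2.25×10⁻³ = 7.65×10⁻¹⁰ F.
C₂ = κ₂ε₀A/d₂ = 26.8 × 8.85×10⁻¹² × 0.195 / 3.60×10⁻³ = 1.28×10⁻⁸ F.
C = (1/C₁ + 1/C₂)⁻¹ = 7.22×10⁻¹⁰ F.

C ≈ 0.722 nF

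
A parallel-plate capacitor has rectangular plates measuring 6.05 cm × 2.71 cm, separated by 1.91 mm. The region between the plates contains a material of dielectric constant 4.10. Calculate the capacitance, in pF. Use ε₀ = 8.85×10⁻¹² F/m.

A = 6.05 × 2.71 cm² = 1.64×10⁻³ m².
C = κε₀A/d = 4.10 × 8.85×10⁻¹² × 1.64×10⁻³ / 1.91×10⁻³ = 3.11×10⁻¹¹ F.

31.1 pF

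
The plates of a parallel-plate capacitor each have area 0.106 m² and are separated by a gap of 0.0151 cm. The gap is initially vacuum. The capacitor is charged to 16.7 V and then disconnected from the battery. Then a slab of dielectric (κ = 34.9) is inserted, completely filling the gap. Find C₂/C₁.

34.9

C = κε₀A/d scales with κ, so C₂/C₁ = κ = 34.9.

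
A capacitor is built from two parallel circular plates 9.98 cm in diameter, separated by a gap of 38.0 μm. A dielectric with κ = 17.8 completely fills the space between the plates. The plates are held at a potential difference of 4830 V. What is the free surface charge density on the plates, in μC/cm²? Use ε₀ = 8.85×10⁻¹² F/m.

σ ≈ 2.00 μC/cm²

A = π(9.98/2 cm)² = 7.82×10⁻³ m².
C = κε₀A/d = 17.8 × 8.85×10⁻¹² × 7.82×10⁻³ / 3.80×10⁻⁵ = 3.24×10⁻⁸ F.
σ = Q/A = CV/A = 3.24×10⁻⁸ × 4830 / 7.82×10⁻³ = 2.00×10⁻² C/m².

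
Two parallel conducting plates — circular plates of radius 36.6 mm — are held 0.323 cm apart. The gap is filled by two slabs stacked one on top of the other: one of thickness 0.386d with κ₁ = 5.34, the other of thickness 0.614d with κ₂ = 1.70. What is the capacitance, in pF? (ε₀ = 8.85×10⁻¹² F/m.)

26.6 pF

A = π(36.6 mm)² = 4.21×10⁻³ m².
Stacked slabs ⇒ two capacitors in series, each with the full plate area.
C₁ = κ₁ε₀A/d₁ = 5.34 × 8.85×10⁻¹² × 4.21×10⁻³ / 1.25×10⁻³ = 1.60×10⁻¹⁰ F.
C₂ = κ₂ε₀A/d₂ = 1.70 × 8.85×10⁻¹² × 4.21×10⁻³ / 1.98×10⁻³ = 3.19×10⁻¹¹ F.
C = (1/C₁ + 1/C₂)⁻¹ = 2.66×10⁻¹¹ F.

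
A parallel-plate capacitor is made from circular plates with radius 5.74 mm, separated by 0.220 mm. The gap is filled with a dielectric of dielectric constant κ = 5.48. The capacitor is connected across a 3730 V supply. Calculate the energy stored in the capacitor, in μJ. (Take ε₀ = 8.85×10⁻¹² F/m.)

A = π(5.74 mm)² = 1.04×10⁻⁴ m².
C = κε₀A/d = 5.48 × 8.85×10⁻¹² × 1.04×10⁻⁴ / 2.20×10⁻⁴ = 2.28×10⁻¹¹ F.
U = ½CV² = ½ × 2.28×10⁻¹¹ × (3730)² = 1.59×10⁻⁴ J.

U ≈ 159 μJ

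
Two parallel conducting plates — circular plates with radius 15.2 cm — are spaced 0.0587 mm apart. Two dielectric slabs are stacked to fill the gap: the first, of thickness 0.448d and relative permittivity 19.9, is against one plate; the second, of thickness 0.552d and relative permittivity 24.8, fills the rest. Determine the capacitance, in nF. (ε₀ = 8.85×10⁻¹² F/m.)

A = π(15.2 cm)² = 7.26×10⁻² m².
Stacked slabs ⇒ two capacitors in series, each with the full plate area.
C₁ = κ₁ε₀A/d₁ = 19.9 × 8.85×10⁻¹² × 7.26×10⁻² / 2.63×10⁻⁵ = 4.86×10⁻⁷ F.
C₂ = κ₂ε₀A/d₂ = 24.8 × 8.85×10⁻¹² × 7.26×10⁻² / 3.24×10⁻⁵ = 4.92×10⁻⁷ F.
C = (1/C₁ + 1/C₂)⁻¹ = 2.44×10⁻⁷ F.

C ≈ 244 nF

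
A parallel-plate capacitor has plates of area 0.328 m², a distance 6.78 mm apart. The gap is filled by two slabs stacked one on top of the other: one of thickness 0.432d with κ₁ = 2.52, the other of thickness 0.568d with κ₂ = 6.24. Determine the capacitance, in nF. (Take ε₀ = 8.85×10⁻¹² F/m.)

Stacked slabs ⇒ two capacitors in series, each with the full plate area.
C₁ = κ₁ε₀A/d₁ = 2.52 × 8.85×10⁻¹² × 0.328 / 2.93×10⁻³ = 2.50×10⁻⁹ F.
C₂ = κ₂ε₀A/d₂ = 6.24 × 8.85×10⁻¹² × 0.328 / 3.85×10⁻³ = 4.70×10⁻⁹ F.
C = (1/C₁ + 1/C₂)⁻¹ = 1.63×10⁻⁹ F.

C ≈ 1.63 nF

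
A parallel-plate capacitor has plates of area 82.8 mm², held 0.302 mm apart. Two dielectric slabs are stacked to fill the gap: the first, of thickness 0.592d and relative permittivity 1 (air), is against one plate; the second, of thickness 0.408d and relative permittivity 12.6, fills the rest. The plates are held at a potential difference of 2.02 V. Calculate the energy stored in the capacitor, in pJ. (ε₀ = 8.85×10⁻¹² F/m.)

7.93 pJ

A = 82.8 mm² = 8.28×10⁻⁵ m².
Stacked slabs ⇒ two capacitors in series, each with the full plate area.
C₁ = κ₁ε₀A/d₁ = 1.00 × 8.85×10⁻¹² × 8.28×10⁻⁵ / 1.79×10⁻⁴ = 4.10×10⁻¹² F.
C₂ = κ₂ε₀A/d₂ = 12.6 × 8.85×10⁻¹² × 8.28×10⁻⁵ / 1.23×10⁻⁴ = 7.49×10⁻¹¹ F.
C = (1/C₁ + 1/C₂)⁻¹ = 3.89×10⁻¹² F.
U = ½CV² = ½ × 3.89×10⁻¹² × (2.02)² = 7.93×10⁻¹² J.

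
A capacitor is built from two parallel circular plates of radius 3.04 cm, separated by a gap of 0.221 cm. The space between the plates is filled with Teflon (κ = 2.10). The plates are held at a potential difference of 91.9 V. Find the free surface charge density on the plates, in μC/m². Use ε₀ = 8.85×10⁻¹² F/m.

A = π(3.04 cm)² = 2.90×10⁻³ m².
C = κε₀A/d = 2.10 × 8.85×10⁻¹² × 2.90×10⁻³ / 2.21×10⁻³ = 2.44×10⁻¹¹ F.
σ = Q/A = CV/A = 2.44×10⁻¹¹ × 91.9 / 2.90×10⁻³ = 7.73×10⁻⁷ C/m².

0.773 μC/m²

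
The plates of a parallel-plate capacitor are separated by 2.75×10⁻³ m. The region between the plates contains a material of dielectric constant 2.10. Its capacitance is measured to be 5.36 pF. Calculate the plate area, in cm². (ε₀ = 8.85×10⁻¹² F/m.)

7.93 cm²

A = Cd/(κε₀) = 5.36×10⁻¹² × 2.75×10⁻³ / (2.10 × 8.85×10⁻¹²) = 7.93×10⁻⁴ m².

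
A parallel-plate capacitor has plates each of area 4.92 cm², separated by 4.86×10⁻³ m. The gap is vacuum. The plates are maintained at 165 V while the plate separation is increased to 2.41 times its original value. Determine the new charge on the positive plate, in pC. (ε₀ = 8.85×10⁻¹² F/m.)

A = 4.92 cm² = 4.92×10⁻⁴ m².
Initially C₁ = ε₀A/d = 8.85×10⁻¹² × 4.92×10⁻⁴ / 4.86×10⁻³ = 8.96×10⁻¹³ F.
Q₁ = 1.48×10⁻¹⁰ C.
Battery connected ⇒ V is held fixed. C₂ = 0.415 C₁ and Q = CV, so Q₂/Q₁ = C₂/C₁ = 0.415.
Q₂ = 0.415 × 1.48×10⁻¹⁰ = 6.13×10⁻¹¹ C.

61.3 pC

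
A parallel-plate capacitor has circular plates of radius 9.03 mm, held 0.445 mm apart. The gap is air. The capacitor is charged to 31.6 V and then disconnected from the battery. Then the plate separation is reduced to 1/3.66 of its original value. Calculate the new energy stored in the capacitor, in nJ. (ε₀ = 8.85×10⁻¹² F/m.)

0.695 nJ

A = π(9.03 mm)² = 2.56×10⁻⁴ m².
Initially C₁ = ε₀A/d = 8.85×10⁻¹² × 2.56×10⁻⁴ / 4.45×10⁻⁴ = 5.09×10⁻¹² F.
U₁ = 2.54×10⁻⁹ J.
Isolated ⇒ Q is held fixed. C₂ = 3.66 C₁ and U = Q²/(2C), so U₂/U₁ = C₁/C₂ = 0.273.
U₂ = 0.273 × 2.54×10⁻⁹ = 6.95×10⁻¹⁰ J.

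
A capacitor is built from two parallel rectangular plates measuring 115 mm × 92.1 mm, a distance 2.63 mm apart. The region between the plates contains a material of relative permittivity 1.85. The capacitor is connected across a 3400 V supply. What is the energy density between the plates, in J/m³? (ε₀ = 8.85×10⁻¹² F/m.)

E = V/d = 3400 / 2.63×10⁻³ = 1.29×10⁶ V/m.
u = ½κε₀E² = ½ × 1.85 × 8.85×10⁻¹² × (1.29×10⁶)² = 13.7 J/m³.

13.7 J/m³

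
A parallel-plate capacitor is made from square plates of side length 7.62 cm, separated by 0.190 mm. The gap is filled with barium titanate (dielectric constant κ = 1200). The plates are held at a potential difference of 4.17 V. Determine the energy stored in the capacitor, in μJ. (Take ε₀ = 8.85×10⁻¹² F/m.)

A = (7.62 cm)² = 5.81×10⁻³ m².
C = κε₀A/d = 1200 × 8.85×10⁻¹² × 5.81×10⁻³ / 1.90×10⁻⁴ = 3.25×10⁻⁷ F.
U = ½CV² = ½ × 3.25×10⁻⁷ × (4.17)² = 2.82×10⁻⁶ J.

U ≈ 2.82 μJ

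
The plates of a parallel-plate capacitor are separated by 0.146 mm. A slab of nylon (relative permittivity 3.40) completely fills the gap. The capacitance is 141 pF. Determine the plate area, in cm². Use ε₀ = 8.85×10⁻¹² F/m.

A = Cd/(κε₀) = 1.41×10⁻¹⁰ × 1.46×10⁻⁴ / (3.40 × 8.85×10⁻¹²) = 6.84×10⁻⁴ m².

A ≈ 6.84 cm²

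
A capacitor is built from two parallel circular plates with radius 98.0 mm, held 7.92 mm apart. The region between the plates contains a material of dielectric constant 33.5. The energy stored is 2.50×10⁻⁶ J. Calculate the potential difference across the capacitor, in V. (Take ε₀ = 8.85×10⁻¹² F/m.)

A = π(98.0 mm)² = 3.02×10⁻² m².
C = κε₀A/d = 33.5 × 8.85×10⁻¹² × 3.02×10⁻² / 7.92×10⁻³ = 1.13×10⁻⁹ F.
V = √(2U/C) = √(2 × 2.50×10⁻⁶ / 1.13×10⁻⁹) = 66.5 V.

66.5 V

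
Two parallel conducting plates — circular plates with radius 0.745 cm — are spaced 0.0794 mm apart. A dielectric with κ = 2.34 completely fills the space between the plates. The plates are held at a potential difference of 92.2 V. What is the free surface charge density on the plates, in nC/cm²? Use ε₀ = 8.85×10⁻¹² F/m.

σ ≈ 2.40 nC/cm²

A = π(0.745 cm)² = 1.74×10⁻⁴ m².
C = κε₀A/d = 2.34 × 8.85×10⁻¹² × 1.74×10⁻⁴ / 7.94×10⁻⁵ = 4.55×10⁻¹¹ F.
σ = Q/A = CV/A = 4.55×10⁻¹¹ × 92.2 / 1.74×10⁻⁴ = 2.40×10⁻⁵ C/m².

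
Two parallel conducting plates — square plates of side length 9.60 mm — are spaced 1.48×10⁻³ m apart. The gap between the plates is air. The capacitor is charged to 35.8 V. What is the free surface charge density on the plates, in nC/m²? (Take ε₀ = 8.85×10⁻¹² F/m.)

A = (9.60 mm)² = 9.22×10⁻⁵ m².
C = ε₀A/d = 8.85×10⁻¹² × 9.22×10⁻⁵ / 1.48×10⁻³ = 5.51×10⁻¹³ F.
σ = Q/A = CV/A = 5.51×10⁻¹³ × 35.8 / 9.22×10⁻⁵ = 2.14×10⁻⁷ C/m².

214 nC/m²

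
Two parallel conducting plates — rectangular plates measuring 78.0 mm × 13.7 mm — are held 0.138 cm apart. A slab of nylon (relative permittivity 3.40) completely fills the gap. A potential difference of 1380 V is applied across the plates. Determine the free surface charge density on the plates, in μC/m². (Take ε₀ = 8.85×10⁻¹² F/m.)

A = 78.0 × 13.7 mm² = 1.07×10⁻³ m².
C = κε₀A/d = 3.40 × 8.85×10⁻¹² × 1.07×10⁻³ / 1.38×10⁻³ = 2.33×10⁻¹¹ F.
σ = Q/A = CV/A = 2.33×10⁻¹¹ × 1380 / 1.07×10⁻³ = 3.01×10⁻⁵ C/m².

σ ≈ 30.1 μC/m²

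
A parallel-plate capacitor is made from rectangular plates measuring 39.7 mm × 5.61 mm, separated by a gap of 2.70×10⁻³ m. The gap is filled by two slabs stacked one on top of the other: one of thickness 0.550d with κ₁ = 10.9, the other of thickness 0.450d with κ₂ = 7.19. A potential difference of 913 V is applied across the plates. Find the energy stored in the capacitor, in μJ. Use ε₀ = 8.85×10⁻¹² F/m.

A = 39.7 × 5.61 mm² = 2.23×10⁻⁴ m².
Stacked slabs ⇒ two capacitors in series, each with the full plate area.
C₁ = κ₁ε₀A/d₁ = 10.9 × 8.85×10⁻¹² × 2.23×10⁻⁴ / 1.49×10⁻³ = 1.45×10⁻¹¹ F.
C₂ = κ₂ε₀A/d₂ = 7.19 × 8.85×10⁻¹² × 2.23×10⁻⁴ / 1.21×10⁻³ = 1.17×10⁻¹¹ F.
C = (1/C₁ + 1/C₂)⁻¹ = 6.46×10⁻¹² F.
U = ½CV² = ½ × 6.46×10⁻¹² × (913)² = 2.69×10⁻⁶ J.

2.69 μJ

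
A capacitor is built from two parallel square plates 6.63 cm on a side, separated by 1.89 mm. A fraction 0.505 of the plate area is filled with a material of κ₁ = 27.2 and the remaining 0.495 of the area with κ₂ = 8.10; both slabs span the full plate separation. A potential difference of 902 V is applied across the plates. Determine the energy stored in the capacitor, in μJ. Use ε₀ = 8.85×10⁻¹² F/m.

U ≈ 149 μJ

A = (6.63 cm)² = 4.40×10⁻³ m².
Side-by-side slabs ⇒ two capacitors in parallel, each spanning the full gap.
C₁ = κ₁ε₀A₁/d = 27.2 × 8.85×10⁻¹² × 2.22×10⁻³ / 1.89×10⁻³ = 2.83×10⁻¹⁰ F.
C₂ = κ₂ε₀A₂/d = 8.10 × 8.85×10⁻¹² × 2.18×10⁻³ / 1.89×10⁻³ = 8.25×10⁻¹¹ F.
C = C₁ + C₂ = 3.65×10⁻¹⁰ F.
U = ½CV² = ½ × 3.65×10⁻¹⁰ × (902)² = 1.49×10⁻⁴ J.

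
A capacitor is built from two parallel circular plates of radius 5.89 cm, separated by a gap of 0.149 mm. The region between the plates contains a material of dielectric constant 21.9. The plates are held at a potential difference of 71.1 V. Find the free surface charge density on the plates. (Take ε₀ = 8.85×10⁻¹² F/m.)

92.5 μC/m²

A = π(5.89 cm)² = 1.09×10⁻² m².
C = κε₀A/d = 21.9 × 8.85×10⁻¹² × 1.09×10⁻² / 1.49×10⁻⁴ = 1.42×10⁻⁸ F.
σ = Q/A = CV/A = 1.42×10⁻⁸ × 71.1 / 1.09×10⁻² = 9.25×10⁻⁵ C/m².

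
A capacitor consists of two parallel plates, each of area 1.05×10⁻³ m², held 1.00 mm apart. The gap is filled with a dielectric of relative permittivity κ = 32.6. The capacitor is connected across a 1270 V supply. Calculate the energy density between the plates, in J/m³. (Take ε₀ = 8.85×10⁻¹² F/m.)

u ≈ 233 J/m³

E = V/d = 1270 / 1.00×10⁻³ = 1.27×10⁶ V/m.
u = ½κε₀E² = ½ × 32.6 × 8.85×10⁻¹² × (1.27×10⁶)² = 2.33×10² J/m³.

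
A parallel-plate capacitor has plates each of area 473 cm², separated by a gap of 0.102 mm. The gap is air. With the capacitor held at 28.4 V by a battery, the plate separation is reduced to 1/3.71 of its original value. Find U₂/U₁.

Battery connected ⇒ V is held fixed.
C₂ = 3.71 C₁ and U = ½CV², so U₂/U₁ = C₂/C₁ = 3.71.

U₂/U₁ ≈ 3.71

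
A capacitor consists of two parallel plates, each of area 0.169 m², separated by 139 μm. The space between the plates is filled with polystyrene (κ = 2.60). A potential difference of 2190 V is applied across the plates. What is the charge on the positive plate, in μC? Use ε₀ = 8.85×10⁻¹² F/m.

C = κε₀A/d = 2.60 × 8.85×10⁻¹² × 0.169 / 1.39×10⁻⁴ = 2.80×10⁻⁸ F.
Q = CV = 2.80×10⁻⁸ × 2190 = 6.13×10⁻⁵ C.

61.3 μC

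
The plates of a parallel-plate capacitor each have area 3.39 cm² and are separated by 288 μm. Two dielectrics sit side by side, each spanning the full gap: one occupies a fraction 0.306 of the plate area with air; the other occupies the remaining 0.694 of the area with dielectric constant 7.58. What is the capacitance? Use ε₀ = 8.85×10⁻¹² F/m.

C ≈ 58.0 pF

A = 3.39 cm² = 3.39×10⁻⁴ m².
Side-by-side slabs ⇒ two capacitors in parallel, each spanning the full gap.
C₁ = κ₁ε₀A₁/d = 1.00 × 8.85×10⁻¹² × 1.04×10⁻⁴ / 2.88×10⁻⁴ = 3.19×10⁻¹² F.
C₂ = κ₂ε₀A₂/d = 7.58 × 8.85×10⁻¹² × 2.35×10⁻⁴ / 2.88×10⁻⁴ = 5.48×10⁻¹¹ F.
C = C₁ + C₂ = 5.80×10⁻¹¹ F.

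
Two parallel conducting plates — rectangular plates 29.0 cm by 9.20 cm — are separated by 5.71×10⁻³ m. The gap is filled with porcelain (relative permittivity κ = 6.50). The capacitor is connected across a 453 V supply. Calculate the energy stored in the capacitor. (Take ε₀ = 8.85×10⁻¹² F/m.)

U ≈ 27.6 μJ

A = 29.0 × 9.20 cm² = 2.67×10⁻² m².
C = κε₀A/d = 6.50 × 8.85×10⁻¹² × 2.67×10⁻² / 5.71×10⁻³ = 2.69×10⁻¹⁰ F.
U = ½CV² = ½ × 2.69×10⁻¹⁰ × (453)² = 2.76×10⁻⁵ J.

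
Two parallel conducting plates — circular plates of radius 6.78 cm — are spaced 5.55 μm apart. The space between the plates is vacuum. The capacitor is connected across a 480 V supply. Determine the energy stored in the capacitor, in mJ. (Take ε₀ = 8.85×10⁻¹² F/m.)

2.65 mJ

A = π(6.78 cm)² = 1.44×10⁻² m².
C = ε₀A/d = 8.85×10⁻¹² × 1.44×10⁻² / 5.55×10⁻⁶ = 2.30×10⁻⁸ F.
U = ½CV² = ½ × 2.30×10⁻⁸ × (480)² = 2.65×10⁻³ J.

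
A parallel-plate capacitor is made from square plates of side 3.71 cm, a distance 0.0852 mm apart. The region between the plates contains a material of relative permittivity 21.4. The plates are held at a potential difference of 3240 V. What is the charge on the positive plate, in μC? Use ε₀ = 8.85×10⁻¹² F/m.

Q ≈ 9.91 μC

A = (3.71 cm)² = 1.38×10⁻³ m².
C = κε₀A/d = 21.4 × 8.85×10⁻¹² × 1.38×10⁻³ / 8.52×10⁻⁵ = 3.06×10⁻⁹ F.
Q = CV = 3.06×10⁻⁹ × 3240 = 9.91×10⁻⁶ C.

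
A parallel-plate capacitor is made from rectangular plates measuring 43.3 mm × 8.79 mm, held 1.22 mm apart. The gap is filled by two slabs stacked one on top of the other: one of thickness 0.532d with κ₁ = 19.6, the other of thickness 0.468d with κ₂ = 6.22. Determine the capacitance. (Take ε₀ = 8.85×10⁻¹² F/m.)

A = 43.3 × 8.79 mm² = 3.81×10⁻⁴ m².
Stacked slabs ⇒ two capacitors in series, each with the full plate area.
C₁ = κ₁ε₀A/d₁ = 19.6 × 8.85×10⁻¹² × 3.81×10⁻⁴ / 6.49×10⁻⁴ = 1.02×10⁻¹⁰ F.
C₂ = κ₂ε₀A/d₂ = 6.22 × 8.85×10⁻¹² × 3.81×10⁻⁴ / 5.71×10⁻⁴ = 3.67×10⁻¹¹ F.
C = (1/C₁ + 1/C₂)⁻¹ = 2.70×10⁻¹¹ F.

C ≈ 27.0 pF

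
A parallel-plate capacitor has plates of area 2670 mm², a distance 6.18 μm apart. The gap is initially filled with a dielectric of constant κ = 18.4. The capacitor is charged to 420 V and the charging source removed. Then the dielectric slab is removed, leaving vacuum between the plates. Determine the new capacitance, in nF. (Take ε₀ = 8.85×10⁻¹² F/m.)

A = 2670 mm² = 2.67×10⁻³ m².
Initially C₁ = κε₀A/d = 18.4 × 8.85×10⁻¹² × 2.67×10⁻³ / 6.18×10⁻⁶ = 7.04×10⁻⁸ F.
C = κε₀A/d scales with κ, so C₂/C₁ = 1/κ = 1/18.4 = 0.0543.
C₂ = 0.0543 × 7.04×10⁻⁸ = 3.82×10⁻⁹ F.

C ≈ 3.82 nF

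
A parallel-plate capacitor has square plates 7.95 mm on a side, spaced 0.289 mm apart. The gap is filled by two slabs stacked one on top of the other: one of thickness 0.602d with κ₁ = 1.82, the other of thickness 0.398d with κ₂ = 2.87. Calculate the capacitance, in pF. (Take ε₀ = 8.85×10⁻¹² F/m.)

C ≈ 4.12 pF

A = (7.95 mm)² = 6.32×10⁻⁵ m².
Stacked slabs ⇒ two capacitors in series, each with the full plate area.
C₁ = κ₁ε₀A/d₁ = 1.82 × 8.85×10⁻¹² × 6.32×10⁻⁵ / 1.74×10⁻⁴ = 5.85×10⁻¹² F.
C₂ = κ₂ε₀A/d₂ = 2.87 × 8.85×10⁻¹² × 6.32×10⁻⁵ / 1.15×10⁻⁴ = 1.40×10⁻¹¹ F.
C = (1/C₁ + 1/C₂)⁻¹ = 4.12×10⁻¹² F.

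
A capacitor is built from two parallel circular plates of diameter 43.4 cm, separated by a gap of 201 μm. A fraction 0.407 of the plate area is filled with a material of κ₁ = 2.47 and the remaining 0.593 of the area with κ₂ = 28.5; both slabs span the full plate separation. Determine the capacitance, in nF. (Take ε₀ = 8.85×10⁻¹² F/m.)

C ≈ 117 nF

A = π(43.4/2 cm)² = 0.148 m².
Side-by-side slabs ⇒ two capacitors in parallel, each spanning the full gap.
C₁ = κ₁ε₀A₁/d = 2.47 × 8.85×10⁻¹² × 6.02×10⁻² / 2.01×10⁻⁴ = 6.55×10⁻⁹ F.
C₂ = κ₂ε₀A₂/d = 28.5 × 8.85×10⁻¹² × 8.77×10⁻² / 2.01×10⁻⁴ = 1.10×10⁻⁷ F.
C = C₁ + C₂ = 1.17×10⁻⁷ F.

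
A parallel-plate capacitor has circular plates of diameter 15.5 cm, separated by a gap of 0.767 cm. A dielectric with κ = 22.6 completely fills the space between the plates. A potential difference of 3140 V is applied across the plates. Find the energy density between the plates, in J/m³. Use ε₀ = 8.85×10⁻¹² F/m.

E = V/d = 3140 / 7.67×10⁻³ = 4.09×10⁵ V/m.
u = ½κε₀E² = ½ × 22.6 × 8.85×10⁻¹² × (4.09×10⁵)² = 16.8 J/m³.

u ≈ 16.8 J/m³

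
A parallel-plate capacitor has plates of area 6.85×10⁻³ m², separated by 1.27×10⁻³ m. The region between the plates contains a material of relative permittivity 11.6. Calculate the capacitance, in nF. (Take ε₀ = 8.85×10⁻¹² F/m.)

C ≈ 0.554 nF

C = κε₀A/d = 11.6 × 8.85×10⁻¹² × 6.85×10⁻³ / 1.27×10⁻³ = 5.54×10⁻¹⁰ F.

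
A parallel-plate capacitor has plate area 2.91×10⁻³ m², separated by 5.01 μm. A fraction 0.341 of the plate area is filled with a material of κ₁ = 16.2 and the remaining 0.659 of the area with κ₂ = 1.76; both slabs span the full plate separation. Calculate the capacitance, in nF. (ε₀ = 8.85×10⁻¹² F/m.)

C ≈ 34.4 nF

Side-by-side slabs ⇒ two capacitors in parallel, each spanning the full gap.
C₁ = κ₁ε₀A₁/d = 16.2 × 8.85×10⁻¹² × 9.92×10⁻⁴ / 5.01×10⁻⁶ = 2.84×10⁻⁸ F.
C₂ = κ₂ε₀A₂/d = 1.76 × 8.85×10⁻¹² × 1.92×10⁻³ / 5.01×10⁻⁶ = 5.96×10⁻⁹ F.
C = C₁ + C₂ = 3.44×10⁻⁸ F.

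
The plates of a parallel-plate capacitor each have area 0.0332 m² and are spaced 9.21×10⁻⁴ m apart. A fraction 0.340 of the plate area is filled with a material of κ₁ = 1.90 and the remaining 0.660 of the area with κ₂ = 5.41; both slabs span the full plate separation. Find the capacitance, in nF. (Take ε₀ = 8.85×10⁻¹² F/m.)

Side-by-side slabs ⇒ two capacitors in parallel, each spanning the full gap.
C₁ = κ₁ε₀A₁/d = 1.90 × 8.85×10⁻¹² × 1.13×10⁻² / 9.21×10⁻⁴ = 2.06×10⁻¹⁰ F.
C₂ = κ₂ε₀A₂/d = 5.41 × 8.85×10⁻¹² × 2.19×10⁻² / 9.21×10⁻⁴ = 1.14×10⁻⁹ F.
C = C₁ + C₂ = 1.35×10⁻⁹ F.

C ≈ 1.35 nF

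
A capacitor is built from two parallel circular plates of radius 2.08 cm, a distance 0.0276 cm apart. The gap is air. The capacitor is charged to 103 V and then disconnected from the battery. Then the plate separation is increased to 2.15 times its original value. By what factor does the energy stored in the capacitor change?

Isolated ⇒ Q is held fixed.
C₂ = 0.465 C₁ and U = Q²/(2C), so U₂/U₁ = C₁/C₂ = 2.15.

2.15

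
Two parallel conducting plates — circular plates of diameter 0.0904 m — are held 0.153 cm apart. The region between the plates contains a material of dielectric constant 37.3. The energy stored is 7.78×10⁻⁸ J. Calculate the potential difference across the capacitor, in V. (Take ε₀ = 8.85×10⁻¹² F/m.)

A = π(0.0904/2 m)² = 6.42×10⁻³ m².
C = κε₀A/d = 37.3 × 8.85×10⁻¹² × 6.42×10⁻³ / 1.53×10⁻³ = 1.38×10⁻⁹ F.
V = √(2U/C) = √(2 × 7.78×10⁻⁸ / 1.38×10⁻⁹) = 10.6 V.

10.6 V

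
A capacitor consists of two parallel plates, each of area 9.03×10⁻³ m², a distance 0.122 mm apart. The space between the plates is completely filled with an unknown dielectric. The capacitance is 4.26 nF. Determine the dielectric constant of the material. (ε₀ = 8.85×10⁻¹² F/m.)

κ ≈ 6.50

κ = Cd/(ε₀A) = 4.26×10⁻⁹ × 1.22×10⁻⁴ / (8.85×10⁻¹² × 9.03×10⁻³) = 6.50.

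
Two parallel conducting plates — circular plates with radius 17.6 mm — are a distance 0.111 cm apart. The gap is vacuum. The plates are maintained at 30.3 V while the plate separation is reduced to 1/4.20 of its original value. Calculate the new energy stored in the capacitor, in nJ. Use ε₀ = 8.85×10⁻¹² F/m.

U ≈ 15.0 nJ

A = π(17.6 mm)² = 9.73×10⁻⁴ m².
Initially C₁ = ε₀A/d = 8.85×10⁻¹² × 9.73×10⁻⁴ / 1.11×10⁻³ = 7.76×10⁻¹² F.
U₁ = 3.56×10⁻⁹ J.
Battery connected ⇒ V is held fixed. C₂ = 4.20 C₁ and U = ½CV², so U₂/U₁ = C₂/C₁ = 4.20.
U₂ = 4.20 × 3.56×10⁻⁹ = 1.50×10⁻⁸ J.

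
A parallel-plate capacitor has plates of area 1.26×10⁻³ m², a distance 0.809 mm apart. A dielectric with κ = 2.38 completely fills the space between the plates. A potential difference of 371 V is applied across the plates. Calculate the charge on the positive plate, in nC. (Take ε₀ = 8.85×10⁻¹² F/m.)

Q ≈ 12.2 nC

C = κε₀A/d = 2.38 × 8.85×10⁻¹² × 1.26×10⁻³ / 8.09×10⁻⁴ = 3.28×10⁻¹¹ F.
Q = CV = 3.28×10⁻¹¹ × 371 = 1.22×10⁻⁸ C.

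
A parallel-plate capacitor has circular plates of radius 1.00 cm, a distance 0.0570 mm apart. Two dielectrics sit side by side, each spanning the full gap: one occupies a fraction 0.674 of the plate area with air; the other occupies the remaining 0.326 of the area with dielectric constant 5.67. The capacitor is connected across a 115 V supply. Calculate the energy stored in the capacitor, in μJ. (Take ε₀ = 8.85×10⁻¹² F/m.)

U ≈ 0.814 μJ

A = π(1.00 cm)² = 3.14×10⁻⁴ m².
Side-by-side slabs ⇒ two capacitors in parallel, each spanning the full gap.
C₁ = κ₁ε₀A₁/d = 1.00 × 8.85×10⁻¹² × 2.12×10⁻⁴ / 5.70×10⁻⁵ = 3.29×10⁻¹¹ F.
C₂ = κ₂ε₀A₂/d = 5.67 × 8.85×10⁻¹² × 1.02×10⁻⁴ / 5.70×10⁻⁵ = 9.02×10⁻¹¹ F.
C = C₁ + C₂ = 1.23×10⁻¹⁰ F.
U = ½CV² = ½ × 1.23×10⁻¹⁰ × (115)² = 8.14×10⁻⁷ J.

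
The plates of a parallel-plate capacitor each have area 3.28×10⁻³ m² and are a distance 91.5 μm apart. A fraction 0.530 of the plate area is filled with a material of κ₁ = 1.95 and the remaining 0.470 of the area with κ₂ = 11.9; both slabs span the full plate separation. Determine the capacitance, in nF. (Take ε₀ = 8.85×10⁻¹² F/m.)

Side-by-side slabs ⇒ two capacitors in parallel, each spanning the full gap.
C₁ = κ₁ε₀A₁/d = 1.95 × 8.85×10⁻¹² × 1.74×10⁻³ / 9.15×10⁻⁵ = 3.28×10⁻¹⁰ F.
C₂ = κ₂ε₀A₂/d = 11.9 × 8.85×10⁻¹² × 1.54×10⁻³ / 9.15×10⁻⁵ = 1.77×10⁻⁹ F.
C = C₁ + C₂ = 2.10×10⁻⁹ F.

2.10 nF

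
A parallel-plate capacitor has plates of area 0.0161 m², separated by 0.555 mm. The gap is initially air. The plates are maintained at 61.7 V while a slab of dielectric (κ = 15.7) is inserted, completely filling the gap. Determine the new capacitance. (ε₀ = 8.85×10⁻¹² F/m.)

Initially C₁ = ε₀A/d = 8.85×10⁻¹² × 1.61×10⁻² / 5.55×10⁻⁴ = 2.57×10⁻¹⁰ F.
C = κε₀A/d scales with κ, so C₂/C₁ = κ = 15.7.
C₂ = 15.7 × 2.57×10⁻¹⁰ = 4.03×10⁻⁹ F.

C ≈ 4.03 nF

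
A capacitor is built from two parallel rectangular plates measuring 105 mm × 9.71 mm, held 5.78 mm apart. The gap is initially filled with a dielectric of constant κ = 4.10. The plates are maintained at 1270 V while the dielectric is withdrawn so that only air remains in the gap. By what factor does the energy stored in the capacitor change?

0.244

Battery connected ⇒ V is held fixed.
C₂ = 0.244 C₁ and U = ½CV², so U₂/U₁ = C₂/C₁ = 0.244.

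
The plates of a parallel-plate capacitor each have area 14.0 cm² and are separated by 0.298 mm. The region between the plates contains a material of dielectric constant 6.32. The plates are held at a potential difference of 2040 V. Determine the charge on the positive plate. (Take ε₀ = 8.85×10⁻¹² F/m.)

A = 14.0 cm² = 1.40×10⁻³ m².
C = κε₀A/d = 6.32 × 8.85×10⁻¹² × 1.40×10⁻³ / 2.98×10⁻⁴ = 2.63×10⁻¹⁰ F.
Q = CV = 2.63×10⁻¹⁰ × 2040 = 5.36×10⁻⁷ C.

Q ≈ 0.536 μC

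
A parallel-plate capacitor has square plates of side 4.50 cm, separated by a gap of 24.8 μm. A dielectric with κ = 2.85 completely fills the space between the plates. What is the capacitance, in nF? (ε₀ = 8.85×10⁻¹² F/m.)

A = (4.50 cm)² = 2.02×10⁻³ m².
C = κε₀A/d = 2.85 × 8.85×10⁻¹² × 2.02×10⁻³ / 2.48×10⁻⁵ = 2.06×10⁻⁹ F.

2.06 nF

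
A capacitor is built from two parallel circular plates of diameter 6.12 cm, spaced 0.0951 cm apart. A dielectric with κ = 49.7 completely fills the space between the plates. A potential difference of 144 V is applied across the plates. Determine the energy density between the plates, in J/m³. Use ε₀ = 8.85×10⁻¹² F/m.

E = V/d = 144 / 9.51×10⁻⁴ = 1.51×10⁵ V/m.
u = ½κε₀E² = ½ × 49.7 × 8.85×10⁻¹² × (1.51×10⁵)² = 5.04 J/m³.

u ≈ 5.04 J/m³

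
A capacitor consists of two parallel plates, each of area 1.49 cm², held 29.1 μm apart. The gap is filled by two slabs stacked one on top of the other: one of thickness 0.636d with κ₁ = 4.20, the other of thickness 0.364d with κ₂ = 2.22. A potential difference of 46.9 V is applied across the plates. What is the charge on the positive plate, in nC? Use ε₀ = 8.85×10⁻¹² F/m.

A = 1.49 cm² = 1.49×10⁻⁴ m².
Stacked slabs ⇒ two capacitors in series, each with the full plate area.
C₁ = κ₁ε₀A/d₁ = 4.20 × 8.85×10⁻¹² × 1.49×10⁻⁴ / 1.85×10⁻⁵ = 2.99×10⁻¹⁰ F.
C₂ = κ₂ε₀A/d₂ = 2.22 × 8.85×10⁻¹² × 1.49×10⁻⁴ / 1.06×10⁻⁵ = 2.76×10⁻¹⁰ F.
C = (1/C₁ + 1/C₂)⁻¹ = 1.44×10⁻¹⁰ F.
Q = CV = 1.44×10⁻¹⁰ × 46.9 = 6.74×10⁻⁹ C.

Q ≈ 6.74 nC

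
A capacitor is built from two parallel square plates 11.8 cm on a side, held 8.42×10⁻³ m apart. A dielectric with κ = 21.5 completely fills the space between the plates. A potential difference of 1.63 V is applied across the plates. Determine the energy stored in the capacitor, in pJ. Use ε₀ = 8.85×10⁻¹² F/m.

A = (11.8 cm)² = 1.39×10⁻² m².
C = κε₀A/d = 21.5 × 8.85×10⁻¹² × 1.39×10⁻² / 8.42×10⁻³ = 3.15×10⁻¹⁰ F.
U = ½CV² = ½ × 3.15×10⁻¹⁰ × (1.63)² = 4.18×10⁻¹⁰ J.

U ≈ 418 pJ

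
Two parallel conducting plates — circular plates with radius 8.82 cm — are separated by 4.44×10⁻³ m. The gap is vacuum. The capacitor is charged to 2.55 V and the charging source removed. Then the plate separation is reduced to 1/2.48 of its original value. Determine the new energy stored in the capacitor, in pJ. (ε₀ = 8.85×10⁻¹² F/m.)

U ≈ 63.9 pJ

A = π(8.82 cm)² = 2.44×10⁻² m².
Initially C₁ = ε₀A/d = 8.85×10⁻¹² × 2.44×10⁻² / 4.44×10⁻³ = 4.87×10⁻¹¹ F.
U₁ = 1.58×10⁻¹⁰ J.
Isolated ⇒ Q is held fixed. C₂ = 2.48 C₁ and U = Q²/(2C), so U₂/U₁ = C₁/C₂ = 0.403.
U₂ = 0.403 × 1.58×10⁻¹⁰ = 6.39×10⁻¹¹ J.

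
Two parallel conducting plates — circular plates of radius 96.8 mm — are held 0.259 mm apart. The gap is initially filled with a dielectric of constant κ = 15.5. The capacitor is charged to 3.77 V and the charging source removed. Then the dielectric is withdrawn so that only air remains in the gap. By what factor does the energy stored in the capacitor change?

Isolated ⇒ Q is held fixed.
C₂ = 0.0645 C₁ and U = Q²/(2C), so U₂/U₁ = C₁/C₂ = 15.5.

U₂/U₁ ≈ 15.5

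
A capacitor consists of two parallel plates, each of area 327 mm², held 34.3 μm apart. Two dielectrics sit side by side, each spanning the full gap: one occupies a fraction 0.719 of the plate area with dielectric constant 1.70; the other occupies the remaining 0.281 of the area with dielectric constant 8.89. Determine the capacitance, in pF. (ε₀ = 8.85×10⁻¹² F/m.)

A = 327 mm² = 3.27×10⁻⁴ m².
Side-by-side slabs ⇒ two capacitors in parallel, each spanning the full gap.
C₁ = κ₁ε₀A₁/d = 1.70 × 8.85×10⁻¹² × 2.35×10⁻⁴ / 3.43×10⁻⁵ = 1.03×10⁻¹⁰ F.
C₂ = κ₂ε₀A₂/d = 8.89 × 8.85×10⁻¹² × 9.19×10⁻⁵ / 3.43×10⁻⁵ = 2.11×10⁻¹⁰ F.
C = C₁ + C₂ = 3.14×10⁻¹⁰ F.

C ≈ 314 pF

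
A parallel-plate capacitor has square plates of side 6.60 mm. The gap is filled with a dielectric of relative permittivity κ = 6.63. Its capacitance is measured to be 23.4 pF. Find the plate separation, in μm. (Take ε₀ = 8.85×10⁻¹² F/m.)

A = (6.60 mm)² = 4.36×10⁻⁵ m².
d = κε₀A/C = 6.63 × 8.85×10⁻¹² × 4.36×10⁻⁵ / 2.34×10⁻¹¹ = 1.09×10⁻⁴ m.

d ≈ 109 μm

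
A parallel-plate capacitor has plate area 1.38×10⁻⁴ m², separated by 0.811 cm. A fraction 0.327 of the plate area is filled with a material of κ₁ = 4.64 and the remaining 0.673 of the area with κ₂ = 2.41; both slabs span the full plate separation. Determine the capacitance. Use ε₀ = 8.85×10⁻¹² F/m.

Side-by-side slabs ⇒ two capacitors in parallel, each spanning the full gap.
C₁ = κ₁ε₀A₁/d = 4.64 × 8.85×10⁻¹² × 4.51×10⁻⁵ / 8.11×10⁻³ = 2.28×10⁻¹³ F.
C₂ = κ₂ε₀A₂/d = 2.41 × 8.85×10⁻¹² × 9.29×10⁻⁵ / 8.11×10⁻³ = 2.44×10⁻¹³ F.
C = C₁ + C₂ = 4.73×10⁻¹³ F.

C ≈ 4.73×10⁻⁴ nF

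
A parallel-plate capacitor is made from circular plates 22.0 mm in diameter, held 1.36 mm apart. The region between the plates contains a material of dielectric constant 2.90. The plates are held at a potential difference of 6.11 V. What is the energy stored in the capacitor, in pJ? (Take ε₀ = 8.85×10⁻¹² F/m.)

134 pJ

A = π(22.0/2 mm)² = 3.80×10⁻⁴ m².
C = κε₀A/d = 2.90 × 8.85×10⁻¹² × 3.80×10⁻⁴ / 1.36×10⁻³ = 7.17×10⁻¹² F.
U = ½CV² = ½ × 7.17×10⁻¹² × (6.11)² = 1.34×10⁻¹⁰ J.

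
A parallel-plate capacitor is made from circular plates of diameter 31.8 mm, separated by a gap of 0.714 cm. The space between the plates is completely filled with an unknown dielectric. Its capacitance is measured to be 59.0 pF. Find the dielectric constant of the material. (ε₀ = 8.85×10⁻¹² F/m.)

A = π(31.8/2 mm)² = 7.94×10⁻⁴ m².
κ = Cd/(ε₀A) = 5.90×10⁻¹¹ × 7.14×10⁻³ / (8.85×10⁻¹² × 7.94×10⁻⁴) = 59.9.

κ ≈ 59.9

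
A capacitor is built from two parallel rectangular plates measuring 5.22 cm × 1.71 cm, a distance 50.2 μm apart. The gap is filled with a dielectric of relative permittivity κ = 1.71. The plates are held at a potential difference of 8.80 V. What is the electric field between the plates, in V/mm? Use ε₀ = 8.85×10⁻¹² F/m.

E ≈ 175 V/mm

E = V/d = 8.80 / 5.02×10⁻⁵ = 1.75×10⁵ V/m.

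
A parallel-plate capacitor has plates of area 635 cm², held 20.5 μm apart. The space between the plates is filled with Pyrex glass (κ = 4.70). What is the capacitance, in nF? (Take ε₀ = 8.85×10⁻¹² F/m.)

129 nF

A = 635 cm² = 6.35×10⁻² m².
C = κε₀A/d = 4.70 × 8.85×10⁻¹² × 6.35×10⁻² / 2.05×10⁻⁵ = 1.29×10⁻⁷ F.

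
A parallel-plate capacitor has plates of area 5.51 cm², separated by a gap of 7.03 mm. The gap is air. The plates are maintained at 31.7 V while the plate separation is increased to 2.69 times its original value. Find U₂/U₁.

U₂/U₁ ≈ 0.372

Battery connected ⇒ V is held fixed.
C₂ = 0.372 C₁ and U = ½CV², so U₂/U₁ = C₂/C₁ = 0.372.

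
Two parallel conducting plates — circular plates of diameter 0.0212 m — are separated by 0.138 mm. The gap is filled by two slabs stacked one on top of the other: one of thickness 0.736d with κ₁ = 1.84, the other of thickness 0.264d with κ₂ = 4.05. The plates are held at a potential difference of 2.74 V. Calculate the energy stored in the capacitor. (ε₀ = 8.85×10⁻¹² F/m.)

183 pJ

A = π(0.0212/2 m)² = 3.53×10⁻⁴ m².
Stacked slabs ⇒ two capacitors in series, each with the full plate area.
C₁ = κ₁ε₀A/d₁ = 1.84 × 8.85×10⁻¹² × 3.53×10⁻⁴ / 1.02×10⁻⁴ = 5.66×10⁻¹¹ F.
C₂ = κ₂ε₀A/d₂ = 4.05 × 8.85×10⁻¹² × 3.53×10⁻⁴ / 3.64×10⁻⁵ = 3.47×10⁻¹⁰ F.
C = (1/C₁ + 1/C₂)⁻¹ = 4.87×10⁻¹¹ F.
U = ½CV² = ½ × 4.87×10⁻¹¹ × (2.74)² = 1.83×10⁻¹⁰ J.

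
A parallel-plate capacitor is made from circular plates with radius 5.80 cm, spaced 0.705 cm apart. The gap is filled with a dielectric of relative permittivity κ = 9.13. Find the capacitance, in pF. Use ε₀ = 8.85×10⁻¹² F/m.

121 pF

A = π(5.80 cm)² = 1.06×10⁻² m².
C = κε₀A/d = 9.13 × 8.85×10⁻¹² × 1.06×10⁻² / 7.05×10⁻³ = 1.21×10⁻¹⁰ F.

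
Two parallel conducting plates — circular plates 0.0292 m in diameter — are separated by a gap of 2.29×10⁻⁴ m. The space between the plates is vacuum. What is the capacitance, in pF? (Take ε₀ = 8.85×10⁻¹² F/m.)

25.9 pF

A = π(0.0292/2 m)² = 6.70×10⁻⁴ m².
C = ε₀A/d = 8.85×10⁻¹² × 6.70×10⁻⁴ / 2.29×10⁻⁴ = 2.59×10⁻¹¹ F.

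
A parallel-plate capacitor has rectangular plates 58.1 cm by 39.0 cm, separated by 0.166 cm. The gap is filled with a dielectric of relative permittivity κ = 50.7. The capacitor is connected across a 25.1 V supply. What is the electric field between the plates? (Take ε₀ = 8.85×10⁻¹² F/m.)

E ≈ 15.1 kV/m

E = V/d = 25.1 / 1.66×10⁻³ = 1.51×10⁴ V/m.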